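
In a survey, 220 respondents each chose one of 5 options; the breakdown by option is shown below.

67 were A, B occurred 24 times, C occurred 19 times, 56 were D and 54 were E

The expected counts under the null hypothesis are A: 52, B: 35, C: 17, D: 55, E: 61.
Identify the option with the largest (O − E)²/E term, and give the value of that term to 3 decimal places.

A, 4.327

cat         O        E   (O−E)²/E
A          67       52     4.3269
B          24       35     3.4571
C          19       17     0.2353
D          56       55     0.0182
E          54       61     0.8033
The largest term is for A: 4.327.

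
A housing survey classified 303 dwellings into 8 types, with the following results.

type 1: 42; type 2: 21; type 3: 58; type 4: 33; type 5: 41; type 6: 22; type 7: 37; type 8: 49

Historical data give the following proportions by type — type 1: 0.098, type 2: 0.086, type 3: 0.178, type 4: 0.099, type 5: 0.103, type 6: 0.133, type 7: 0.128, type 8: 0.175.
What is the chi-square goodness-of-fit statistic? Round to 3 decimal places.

Expected counts E_i = n·p_i: 303×0.098 = 29.694, 303×0.086 = 26.058, 303×0.178 = 53.934, 303×0.099 = 29.997, 303×0.103 = 31.209, 303×0.133 = 40.299, 303×0.128 = 38.784, 303×0.175 = 53.025.
type 1: (42 − 29.694)²/29.694 = 151.437636/29.694 = 5.0999
type 2: (21 − 26.058)²/26.058 = 25.583364/26.058 = 0.9818
type 3: (58 − 53.934)²/53.934 = 16.532356/53.934 = 0.3065
type 4: (33 − 29.997)²/29.997 = 9.018009/29.997 = 0.3006
type 5: (41 − 31.209)²/31.209 = 95.863681/31.209 = 3.0717
type 6: (22 − 40.299)²/40.299 = 334.853401/40.299 = 8.3092
type 7: (37 − 38.784)²/38.784 = 3.182656/38.784 = 0.0821
type 8: (49 − 53.025)²/53.025 = 16.200625/53.025 = 0.3055
Sum = 18.457

18.457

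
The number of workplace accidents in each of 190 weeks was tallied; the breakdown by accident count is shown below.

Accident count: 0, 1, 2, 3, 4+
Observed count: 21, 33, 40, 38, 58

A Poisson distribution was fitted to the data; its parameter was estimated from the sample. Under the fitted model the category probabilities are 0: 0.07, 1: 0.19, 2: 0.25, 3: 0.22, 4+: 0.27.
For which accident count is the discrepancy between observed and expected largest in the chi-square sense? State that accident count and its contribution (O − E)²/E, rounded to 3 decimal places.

Expected counts E_i = n·p_i: 190×0.07 = 13.3, 190×0.19 = 36.1, 190×0.25 = 47.5, 190×0.22 = 41.8, 190×0.27 = 51.3.
0: (21 − 13.3)²/13.3 = 59.29/13.3 = 4.4579
1: (33 − 36.1)²/36.1 = 9.61/36.1 = 0.2662
2: (40 − 47.5)²/47.5 = 56.25/47.5 = 1.1842
3: (38 − 41.8)²/41.8 = 14.44/41.8 = 0.3455
4+: (58 − 51.3)²/51.3 = 44.89/51.3 = 0.8750
The largest term is for 0: 4.458.

0, 4.458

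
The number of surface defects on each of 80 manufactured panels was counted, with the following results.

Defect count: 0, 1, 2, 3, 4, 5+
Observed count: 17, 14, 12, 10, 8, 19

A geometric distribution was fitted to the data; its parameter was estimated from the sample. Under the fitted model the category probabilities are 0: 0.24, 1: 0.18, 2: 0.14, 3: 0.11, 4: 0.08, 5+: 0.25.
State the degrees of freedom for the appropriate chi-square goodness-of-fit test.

4

There are k = 6 categories and 1 parameter estimated from the data, so df = 6 − 1 − 1 = 4.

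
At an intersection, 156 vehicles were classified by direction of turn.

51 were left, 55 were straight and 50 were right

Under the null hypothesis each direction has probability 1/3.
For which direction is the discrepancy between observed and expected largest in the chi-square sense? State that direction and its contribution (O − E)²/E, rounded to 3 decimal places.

Expected count for each of the 3 categories: 156/3 = 52.
cat           O        E   (O−E)²/E
left         51       52     0.0192
straight     55       52     0.1731
right        50       52     0.0769
The largest term is for straight: 0.173.

straight, 0.173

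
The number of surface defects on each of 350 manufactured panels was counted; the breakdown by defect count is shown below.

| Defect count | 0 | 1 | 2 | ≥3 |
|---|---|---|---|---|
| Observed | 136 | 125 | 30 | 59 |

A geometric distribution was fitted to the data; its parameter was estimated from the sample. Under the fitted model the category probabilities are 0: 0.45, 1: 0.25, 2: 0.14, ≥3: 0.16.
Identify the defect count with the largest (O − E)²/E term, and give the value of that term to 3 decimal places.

1, 16.071

Expected counts E_i = n·p_i: 350×0.45 = 157.5, 350×0.25 = 87.5, 350×0.14 = 49, 350×0.16 = 56.
0: (136 − 157.5)²/157.5 = 462.25/157.5 = 2.9349
1: (125 − 87.5)²/87.5 = 1406.25/87.5 = 16.0714
2: (30 − 49)²/49 = 361/49 = 7.3673
≥3: (59 − 56)²/56 = 9/56 = 0.1607
The largest term is for 1: 16.071.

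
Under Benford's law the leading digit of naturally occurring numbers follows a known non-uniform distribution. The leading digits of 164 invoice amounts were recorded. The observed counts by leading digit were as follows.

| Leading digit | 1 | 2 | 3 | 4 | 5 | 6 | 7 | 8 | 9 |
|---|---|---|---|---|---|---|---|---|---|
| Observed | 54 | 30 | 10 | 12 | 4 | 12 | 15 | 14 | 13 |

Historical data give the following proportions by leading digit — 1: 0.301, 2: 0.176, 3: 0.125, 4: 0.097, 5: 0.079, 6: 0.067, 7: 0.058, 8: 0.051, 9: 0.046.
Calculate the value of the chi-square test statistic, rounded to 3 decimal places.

24.012

Expected counts E_i = n·p_i: 164×0.301 = 49.364, 164×0.176 = 28.864, 164×0.125 = 20.5, 164×0.097 = 15.908, 164×0.079 = 12.956, 164×0.067 = 10.988, 164×0.058 = 9.512, 164×0.051 = 8.364, 164×0.046 = 7.544.
cat         O        E   (O−E)²/E
1          54   49.364     0.4354
2          30   28.864     0.0447
3          10     20.5     5.3780
4          12   15.908     0.9600
5           4   12.956     6.1909
6          12   10.988     0.0932
7          15    9.512     3.1663
8          14    8.364     3.7978
9          13    7.544     3.9459
Sum = 24.012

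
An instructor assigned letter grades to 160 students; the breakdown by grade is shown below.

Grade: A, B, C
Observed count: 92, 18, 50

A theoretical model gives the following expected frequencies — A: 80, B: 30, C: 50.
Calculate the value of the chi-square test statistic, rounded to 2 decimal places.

6.60

cat         O        E   (O−E)²/E
A          92       80      1.800
B          18       30      4.800
C          50       50      0.000
Sum = 6.60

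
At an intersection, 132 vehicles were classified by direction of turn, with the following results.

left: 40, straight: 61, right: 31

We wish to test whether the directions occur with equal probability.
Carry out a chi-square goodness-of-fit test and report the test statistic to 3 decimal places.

Under H₀ each category has probability 1/3, so each expected count is 132/3 = 44.
left: (40 − 44)²/44 = 16/44 = 0.3636
straight: (61 − 44)²/44 = 289/44 = 6.5682
right: (31 − 44)²/44 = 169/44 = 3.8409
Sum = 10.773

10.773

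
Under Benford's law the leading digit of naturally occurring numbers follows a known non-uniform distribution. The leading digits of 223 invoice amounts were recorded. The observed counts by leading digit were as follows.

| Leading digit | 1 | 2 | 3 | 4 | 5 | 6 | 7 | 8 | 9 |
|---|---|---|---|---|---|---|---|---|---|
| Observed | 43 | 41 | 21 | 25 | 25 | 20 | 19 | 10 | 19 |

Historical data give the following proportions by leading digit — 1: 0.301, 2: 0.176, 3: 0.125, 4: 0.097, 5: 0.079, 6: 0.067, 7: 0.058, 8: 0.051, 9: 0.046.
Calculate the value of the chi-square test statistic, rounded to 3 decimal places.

26.236

Expected counts E_i = n·p_i: 223×0.301 = 67.123, 223×0.176 = 39.248, 223×0.125 = 27.875, 223×0.097 = 21.631, 223×0.079 = 17.617, 223×0.067 = 14.941, 223×0.058 = 12.934, 223×0.051 = 11.373, 223×0.046 = 10.258.
χ² = (43−67.123)²/67.123 + (41−39.248)²/39.248 + (21−27.875)²/27.875 + (25−21.631)²/21.631 + (25−17.617)²/17.617 + (20−14.941)²/14.941 + (19−12.934)²/12.934 + (10−11.373)²/11.373 + (19−10.258)²/10.258
   = 8.6694 + 0.0782 + 1.6956 + 0.5247 + 3.0941 + 1.7130 + 2.8449 + 0.1658 + 7.4500
Sum = 26.236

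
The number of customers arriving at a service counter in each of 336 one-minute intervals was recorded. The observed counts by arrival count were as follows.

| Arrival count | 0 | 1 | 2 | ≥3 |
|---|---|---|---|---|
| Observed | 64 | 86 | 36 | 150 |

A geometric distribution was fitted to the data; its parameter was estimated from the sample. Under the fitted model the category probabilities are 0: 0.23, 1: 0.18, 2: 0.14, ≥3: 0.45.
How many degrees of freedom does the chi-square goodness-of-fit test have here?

2

There are k = 4 categories and 1 parameter estimated from the data, so df = 4 − 1 − 1 = 2.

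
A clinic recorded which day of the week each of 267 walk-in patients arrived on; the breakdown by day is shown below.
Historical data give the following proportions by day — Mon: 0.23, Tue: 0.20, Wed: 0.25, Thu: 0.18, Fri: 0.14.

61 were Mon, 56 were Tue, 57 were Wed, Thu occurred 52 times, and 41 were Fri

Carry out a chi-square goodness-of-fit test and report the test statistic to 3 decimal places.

2.227

Expected counts E_i = n·p_i: 267×0.23 = 61.41, 267×0.20 = 53.4, 267×0.25 = 66.75, 267×0.18 = 48.06, 267×0.14 = 37.38.
χ² = (61−61.41)²/61.41 + (56−53.4)²/53.4 + (57−66.75)²/66.75 + (52−48.06)²/48.06 + (41−37.38)²/37.38
   = 0.0027 + 0.1266 + 1.4242 + 0.3230 + 0.3506
Sum = 2.227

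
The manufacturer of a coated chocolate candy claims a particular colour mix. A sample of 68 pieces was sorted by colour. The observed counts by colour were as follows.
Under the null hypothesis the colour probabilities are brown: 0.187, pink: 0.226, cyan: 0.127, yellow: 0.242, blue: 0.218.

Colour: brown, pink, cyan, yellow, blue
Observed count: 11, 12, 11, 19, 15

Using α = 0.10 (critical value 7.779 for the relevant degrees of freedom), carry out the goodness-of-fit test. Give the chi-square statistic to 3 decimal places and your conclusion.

2.012; do not reject

Expected counts E_i = n·p_i: 68×0.187 = 12.716, 68×0.226 = 15.368, 68×0.127 = 8.636, 68×0.242 = 16.456, 68×0.218 = 14.824.
cat         O        E   (O−E)²/E
brown      11   12.716     0.2316
pink       12   15.368     0.7381
cyan       11    8.636     0.6471
yellow     19   16.456     0.3933
blue       15   14.824     0.0021
Sum = 2.012
df = 4. Since 2.012 < 7.779, we do not reject H₀.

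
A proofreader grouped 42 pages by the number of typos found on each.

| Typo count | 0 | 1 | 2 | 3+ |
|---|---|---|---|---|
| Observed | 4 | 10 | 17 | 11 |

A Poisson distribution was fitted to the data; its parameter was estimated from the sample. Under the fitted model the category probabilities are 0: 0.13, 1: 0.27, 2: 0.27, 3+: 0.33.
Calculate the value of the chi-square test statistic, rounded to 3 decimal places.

3.964

Expected counts E_i = n·p_i: 42×0.13 = 5.46, 42×0.27 = 11.34, 42×0.27 = 11.34, 42×0.33 = 13.86.
χ² = (4−5.46)²/5.46 + (10−11.34)²/11.34 + (17−11.34)²/11.34 + (11−13.86)²/13.86
   = 0.3904 + 0.1583 + 2.8250 + 0.5902
Sum = 3.964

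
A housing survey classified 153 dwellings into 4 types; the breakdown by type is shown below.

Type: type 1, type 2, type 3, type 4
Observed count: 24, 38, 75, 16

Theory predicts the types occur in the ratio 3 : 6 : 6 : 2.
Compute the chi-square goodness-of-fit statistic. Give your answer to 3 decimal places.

Ratio total = 17. Expected counts: 153×3/17 = 27, 153×6/17 = 54, 153×6/17 = 54, 153×2/17 = 18.
type 1: (24 − 27)²/27 = 9/27 = 0.3333
type 2: (38 − 54)²/54 = 256/54 = 4.7407
type 3: (75 − 54)²/54 = 441/54 = 8.1667
type 4: (16 − 18)²/18 = 4/18 = 0.2222
Sum = 13.463

13.463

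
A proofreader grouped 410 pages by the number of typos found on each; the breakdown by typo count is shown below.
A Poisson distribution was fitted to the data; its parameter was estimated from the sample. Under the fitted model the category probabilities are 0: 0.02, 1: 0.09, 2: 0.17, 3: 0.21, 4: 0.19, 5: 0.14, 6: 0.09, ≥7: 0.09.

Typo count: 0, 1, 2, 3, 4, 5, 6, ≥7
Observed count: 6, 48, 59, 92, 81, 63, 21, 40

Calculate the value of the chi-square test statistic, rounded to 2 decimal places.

13.76

Expected counts E_i = n·p_i: 410×0.02 = 8.2, 410×0.09 = 36.9, 410×0.17 = 69.7, 410×0.21 = 86.1, 410×0.19 = 77.9, 410×0.14 = 57.4, 410×0.09 = 36.9, 410×0.09 = 36.9.
0: (6 − 8.2)²/8.2 = 4.84/8.2 = 0.590
1: (48 − 36.9)²/36.9 = 123.21/36.9 = 3.339
2: (59 − 69.7)²/69.7 = 114.49/69.7 = 1.643
3: (92 − 86.1)²/86.1 = 34.81/86.1 = 0.404
4: (81 − 77.9)²/77.9 = 9.61/77.9 = 0.123
5: (63 − 57.4)²/57.4 = 31.36/57.4 = 0.546
6: (21 − 36.9)²/36.9 = 252.81/36.9 = 6.851
≥7: (40 − 36.9)²/36.9 = 9.61/36.9 = 0.260
Sum = 13.76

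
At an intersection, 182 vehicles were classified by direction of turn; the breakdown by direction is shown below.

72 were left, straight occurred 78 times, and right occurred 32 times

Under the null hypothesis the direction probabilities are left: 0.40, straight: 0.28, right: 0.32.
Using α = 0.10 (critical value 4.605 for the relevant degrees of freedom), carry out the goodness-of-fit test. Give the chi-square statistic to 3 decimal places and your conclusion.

26.179; reject

Expected counts E_i = n·p_i: 182×0.40 = 72.8, 182×0.28 = 50.96, 182×0.32 = 58.24.
χ² = (72−72.8)²/72.8 + (78−50.96)²/50.96 + (32−58.24)²/58.24
   = 0.0088 + 14.3478 + 11.8224
Sum = 26.179
df = 2. Since 26.179 > 4.605, we reject H₀.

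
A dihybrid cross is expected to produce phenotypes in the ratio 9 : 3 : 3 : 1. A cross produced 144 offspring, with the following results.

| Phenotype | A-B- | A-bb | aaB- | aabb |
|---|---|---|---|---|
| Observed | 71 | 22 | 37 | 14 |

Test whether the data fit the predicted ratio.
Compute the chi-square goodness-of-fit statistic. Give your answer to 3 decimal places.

Ratio total = 16. Expected counts: 144×9/16 = 81, 144×3/16 = 27, 144×3/16 = 27, 144×1/16 = 9.
A-B-: (71 − 81)²/81 = 100/81 = 1.2346
A-bb: (22 − 27)²/27 = 25/27 = 0.9259
aaB-: (37 − 27)²/27 = 100/27 = 3.7037
aabb: (14 − 9)²/9 = 25/9 = 2.7778
Sum = 8.642

8.642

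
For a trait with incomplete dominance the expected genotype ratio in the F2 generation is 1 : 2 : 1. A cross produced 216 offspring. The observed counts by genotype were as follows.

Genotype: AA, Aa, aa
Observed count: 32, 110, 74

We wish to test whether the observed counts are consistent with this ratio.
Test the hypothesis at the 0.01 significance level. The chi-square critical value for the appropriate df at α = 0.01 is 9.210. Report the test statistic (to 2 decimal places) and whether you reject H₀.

16.41; reject

Ratio total = 4. Expected counts: 216×1/4 = 54, 216×2/4 = 108, 216×1/4 = 54.
cat         O        E   (O−E)²/E
AA         32       54      8.963
Aa        110      108      0.037
aa         74       54      7.407
Sum = 16.41
df = 2. Since 16.41 > 9.210, we reject H₀.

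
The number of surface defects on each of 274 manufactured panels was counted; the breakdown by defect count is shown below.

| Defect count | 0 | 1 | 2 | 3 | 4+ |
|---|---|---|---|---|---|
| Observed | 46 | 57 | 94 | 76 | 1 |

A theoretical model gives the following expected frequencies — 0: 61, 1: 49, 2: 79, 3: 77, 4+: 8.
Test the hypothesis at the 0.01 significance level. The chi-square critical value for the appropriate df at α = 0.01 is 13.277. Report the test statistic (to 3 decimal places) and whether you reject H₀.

13.981; reject

cat         O        E   (O−E)²/E
0          46       61     3.6885
1          57       49     1.3061
2          94       79     2.8481
3          76       77     0.0130
4+          1        8     6.1250
Sum = 13.981
df = 4. Since 13.981 > 13.277, we reject H₀.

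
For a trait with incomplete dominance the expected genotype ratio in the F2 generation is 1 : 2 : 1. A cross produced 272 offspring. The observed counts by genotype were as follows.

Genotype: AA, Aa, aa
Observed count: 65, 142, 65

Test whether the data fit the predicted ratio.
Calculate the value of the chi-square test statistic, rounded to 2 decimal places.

Ratio total = 4. Expected counts: 272×1/4 = 68, 272×2/4 = 136, 272×1/4 = 68.
χ² = (65−68)²/68 + (142−136)²/136 + (65−68)²/68
   = 0.132 + 0.265 + 0.132
Sum = 0.53

0.53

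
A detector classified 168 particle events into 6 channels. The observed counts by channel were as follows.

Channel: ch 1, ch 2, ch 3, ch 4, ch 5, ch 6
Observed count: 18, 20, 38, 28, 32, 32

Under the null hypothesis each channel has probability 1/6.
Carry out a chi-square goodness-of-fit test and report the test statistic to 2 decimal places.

Expected count for each of the 6 categories: 168/6 = 28.
χ² = (18−28)²/28 + (20−28)²/28 + (38−28)²/28 + (28−28)²/28 + (32−28)²/28 + (32−28)²/28
   = 3.571 + 2.286 + 3.571 + 0.000 + 0.571 + 0.571
Sum = 10.57

10.57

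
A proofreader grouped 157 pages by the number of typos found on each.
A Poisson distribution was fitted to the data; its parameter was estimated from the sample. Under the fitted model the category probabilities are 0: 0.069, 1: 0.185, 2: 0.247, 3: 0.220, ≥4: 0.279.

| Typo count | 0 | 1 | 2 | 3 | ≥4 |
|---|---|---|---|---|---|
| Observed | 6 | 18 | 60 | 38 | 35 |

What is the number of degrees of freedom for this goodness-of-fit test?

3

There are k = 5 categories and 1 parameter estimated from the data, so df = 5 − 1 − 1 = 3.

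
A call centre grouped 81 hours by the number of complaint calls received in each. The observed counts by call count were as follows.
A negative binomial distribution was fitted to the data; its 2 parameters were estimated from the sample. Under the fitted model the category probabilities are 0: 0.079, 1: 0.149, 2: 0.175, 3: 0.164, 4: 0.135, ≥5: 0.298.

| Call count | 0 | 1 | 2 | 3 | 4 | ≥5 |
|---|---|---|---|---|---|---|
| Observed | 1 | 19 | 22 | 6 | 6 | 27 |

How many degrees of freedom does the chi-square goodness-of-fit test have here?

3

There are k = 6 categories and 2 parameters estimated from the data, so df = 6 − 1 − 2 = 3.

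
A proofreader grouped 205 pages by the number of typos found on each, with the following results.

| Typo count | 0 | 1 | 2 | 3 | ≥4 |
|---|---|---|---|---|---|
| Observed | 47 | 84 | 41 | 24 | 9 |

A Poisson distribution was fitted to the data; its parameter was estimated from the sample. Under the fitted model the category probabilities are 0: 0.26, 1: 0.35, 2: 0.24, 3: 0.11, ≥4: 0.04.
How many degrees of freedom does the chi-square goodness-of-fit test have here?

3

There are k = 5 categories and 1 parameter estimated from the data, so df = 5 − 1 − 1 = 3.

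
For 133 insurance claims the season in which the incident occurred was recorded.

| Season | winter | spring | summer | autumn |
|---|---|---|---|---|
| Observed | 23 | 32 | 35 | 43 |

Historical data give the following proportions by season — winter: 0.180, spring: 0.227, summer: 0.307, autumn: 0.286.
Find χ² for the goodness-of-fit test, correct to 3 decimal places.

Expected counts E_i = n·p_i: 133×0.180 = 23.94, 133×0.227 = 30.191, 133×0.307 = 40.831, 133×0.286 = 38.038.
winter: (23 − 23.94)²/23.94 = 0.8836/23.94 = 0.0369
spring: (32 − 30.191)²/30.191 = 3.272481/30.191 = 0.1084
summer: (35 − 40.831)²/40.831 = 34.000561/40.831 = 0.8327
autumn: (43 − 38.038)²/38.038 = 24.621444/38.038 = 0.6473
Sum = 1.625

1.625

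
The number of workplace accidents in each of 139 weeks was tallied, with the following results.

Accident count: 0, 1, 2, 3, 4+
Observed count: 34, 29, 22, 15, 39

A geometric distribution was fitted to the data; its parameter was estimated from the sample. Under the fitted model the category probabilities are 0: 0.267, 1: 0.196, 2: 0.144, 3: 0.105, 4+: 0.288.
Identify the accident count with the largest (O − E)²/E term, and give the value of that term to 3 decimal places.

Expected counts E_i = n·p_i: 139×0.267 = 37.113, 139×0.196 = 27.244, 139×0.144 = 20.016, 139×0.105 = 14.595, 139×0.288 = 40.032.
0: (34 − 37.113)²/37.113 = 9.690769/37.113 = 0.2611
1: (29 − 27.244)²/27.244 = 3.083536/27.244 = 0.1132
2: (22 − 20.016)²/20.016 = 3.936256/20.016 = 0.1967
3: (15 − 14.595)²/14.595 = 0.164025/14.595 = 0.0112
4+: (39 − 40.032)²/40.032 = 1.065024/40.032 = 0.0266
The largest term is for 0: 0.261.

0, 0.261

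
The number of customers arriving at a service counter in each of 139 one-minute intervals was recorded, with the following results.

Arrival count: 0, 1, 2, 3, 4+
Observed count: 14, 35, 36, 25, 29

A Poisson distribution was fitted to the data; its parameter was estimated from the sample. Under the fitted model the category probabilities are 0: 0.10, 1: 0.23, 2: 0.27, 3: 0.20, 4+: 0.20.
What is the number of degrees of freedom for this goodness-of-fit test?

There are k = 5 categories and 1 parameter estimated from the data, so df = 5 − 1 − 1 = 3.

3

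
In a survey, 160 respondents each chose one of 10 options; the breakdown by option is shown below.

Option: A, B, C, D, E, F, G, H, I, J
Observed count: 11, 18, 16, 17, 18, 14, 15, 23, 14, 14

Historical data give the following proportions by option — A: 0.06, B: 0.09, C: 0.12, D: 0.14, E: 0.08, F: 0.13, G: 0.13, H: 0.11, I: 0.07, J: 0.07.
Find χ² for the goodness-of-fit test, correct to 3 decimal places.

11.949

Expected counts E_i = n·p_i: 160×0.06 = 9.6, 160×0.09 = 14.4, 160×0.12 = 19.2, 160×0.14 = 22.4, 160×0.08 = 12.8, 160×0.13 = 20.8, 160×0.13 = 20.8, 160×0.11 = 17.6, 160×0.07 = 11.2, 160×0.07 = 11.2.
cat         O        E   (O−E)²/E
A          11      9.6     0.2042
B          18     14.4     0.9000
C          16     19.2     0.5333
D          17     22.4     1.3018
E          18     12.8     2.1125
F          14     20.8     2.2231
G          15     20.8     1.6173
H          23     17.6     1.6568
I          14     11.2     0.7000
J          14     11.2     0.7000
Sum = 11.949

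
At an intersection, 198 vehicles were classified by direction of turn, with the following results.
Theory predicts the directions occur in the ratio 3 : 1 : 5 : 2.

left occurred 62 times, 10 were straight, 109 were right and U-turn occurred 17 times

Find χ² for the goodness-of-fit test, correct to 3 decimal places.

Ratio total = 11. Expected counts: 198×3/11 = 54, 198×1/11 = 18, 198×5/11 = 90, 198×2/11 = 36.
cat           O        E   (O−E)²/E
left         62       54     1.1852
straight     10       18     3.5556
right       109       90     4.0111
U-turn       17       36    10.0278
Sum = 18.780

18.780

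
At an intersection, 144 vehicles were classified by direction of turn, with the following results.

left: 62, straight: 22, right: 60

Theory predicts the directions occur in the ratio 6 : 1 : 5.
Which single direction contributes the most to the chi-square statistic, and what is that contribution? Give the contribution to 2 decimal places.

straight, 8.33

Ratio total = 12. Expected counts: 144×6/12 = 72, 144×1/12 = 12, 144×5/12 = 60.
χ² = (62−72)²/72 + (22−12)²/12 + (60−60)²/60
   = 1.389 + 8.333 + 0.000
The largest term is for straight: 8.33.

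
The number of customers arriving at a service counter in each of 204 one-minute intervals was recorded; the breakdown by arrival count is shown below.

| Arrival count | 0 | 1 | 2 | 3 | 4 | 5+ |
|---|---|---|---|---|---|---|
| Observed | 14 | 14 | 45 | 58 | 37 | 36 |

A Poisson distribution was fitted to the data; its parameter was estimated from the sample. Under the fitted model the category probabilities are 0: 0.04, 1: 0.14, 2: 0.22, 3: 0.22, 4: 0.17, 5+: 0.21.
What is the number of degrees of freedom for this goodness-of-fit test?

There are k = 6 categories and 1 parameter estimated from the data, so df = 6 − 1 − 1 = 4.

4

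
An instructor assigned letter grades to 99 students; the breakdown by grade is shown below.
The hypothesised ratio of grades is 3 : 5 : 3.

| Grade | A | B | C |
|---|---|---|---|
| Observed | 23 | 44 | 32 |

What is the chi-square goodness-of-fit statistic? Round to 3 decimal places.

1.541

Ratio total = 11. Expected counts: 99×3/11 = 27, 99×5/11 = 45, 99×3/11 = 27.
cat         O        E   (O−E)²/E
A          23       27     0.5926
B          44       45     0.0222
C          32       27     0.9259
Sum = 1.541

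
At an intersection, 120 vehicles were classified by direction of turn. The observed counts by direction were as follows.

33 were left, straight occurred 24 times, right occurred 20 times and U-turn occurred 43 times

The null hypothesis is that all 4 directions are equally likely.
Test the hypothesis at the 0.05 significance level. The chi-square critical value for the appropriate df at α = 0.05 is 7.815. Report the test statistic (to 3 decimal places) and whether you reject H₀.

Expected count for each of the 4 categories: 120/4 = 30.
left: (33 − 30)²/30 = 9/30 = 0.3000
straight: (24 − 30)²/30 = 36/30 = 1.2000
right: (20 − 30)²/30 = 100/30 = 3.3333
U-turn: (43 − 30)²/30 = 169/30 = 5.6333
Sum = 10.467
df = 3. Since 10.467 > 7.815, we reject H₀.

10.467; reject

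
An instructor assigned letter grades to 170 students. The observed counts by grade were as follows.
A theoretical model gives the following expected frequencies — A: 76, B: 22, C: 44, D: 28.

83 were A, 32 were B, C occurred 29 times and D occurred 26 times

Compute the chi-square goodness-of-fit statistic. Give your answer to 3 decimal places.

A: (83 − 76)²/76 = 49/76 = 0.6447
B: (32 − 22)²/22 = 100/22 = 4.5455
C: (29 − 44)²/44 = 225/44 = 5.1136
D: (26 − 28)²/28 = 4/28 = 0.1429
Sum = 10.447

10.447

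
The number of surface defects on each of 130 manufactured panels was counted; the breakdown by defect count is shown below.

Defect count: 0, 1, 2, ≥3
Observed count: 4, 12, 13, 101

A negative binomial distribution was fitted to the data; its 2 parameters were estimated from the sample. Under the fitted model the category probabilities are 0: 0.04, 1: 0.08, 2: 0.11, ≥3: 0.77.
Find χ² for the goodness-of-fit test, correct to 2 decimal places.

Expected counts E_i = n·p_i: 130×0.04 = 5.2, 130×0.08 = 10.4, 130×0.11 = 14.3, 130×0.77 = 100.1.
χ² = (4−5.2)²/5.2 + (12−10.4)²/10.4 + (13−14.3)²/14.3 + (101−100.1)²/100.1
   = 0.277 + 0.246 + 0.118 + 0.008
Sum = 0.65

0.65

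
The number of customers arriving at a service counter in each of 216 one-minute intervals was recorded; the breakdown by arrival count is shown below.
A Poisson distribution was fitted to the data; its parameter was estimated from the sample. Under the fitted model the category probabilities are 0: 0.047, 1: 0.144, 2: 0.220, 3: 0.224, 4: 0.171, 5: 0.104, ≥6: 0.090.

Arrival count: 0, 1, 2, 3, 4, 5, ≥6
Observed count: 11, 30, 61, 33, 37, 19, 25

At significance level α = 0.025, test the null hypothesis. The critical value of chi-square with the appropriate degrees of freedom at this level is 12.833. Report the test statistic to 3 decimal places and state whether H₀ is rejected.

10.950; do not reject

Expected counts E_i = n·p_i: 216×0.047 = 10.152, 216×0.144 = 31.104, 216×0.220 = 47.52, 216×0.224 = 48.384, 216×0.171 = 36.936, 216×0.104 = 22.464, 216×0.090 = 19.44.
cat         O        E   (O−E)²/E
0          11   10.152     0.0708
1          30   31.104     0.0392
2          61    47.52     3.8239
3          33   48.384     4.8914
4          37   36.936     0.0001
5          19   22.464     0.5342
≥6         25    19.44     1.5902
Sum = 10.950
df = 5. Since 10.950 < 12.833, we do not reject H₀.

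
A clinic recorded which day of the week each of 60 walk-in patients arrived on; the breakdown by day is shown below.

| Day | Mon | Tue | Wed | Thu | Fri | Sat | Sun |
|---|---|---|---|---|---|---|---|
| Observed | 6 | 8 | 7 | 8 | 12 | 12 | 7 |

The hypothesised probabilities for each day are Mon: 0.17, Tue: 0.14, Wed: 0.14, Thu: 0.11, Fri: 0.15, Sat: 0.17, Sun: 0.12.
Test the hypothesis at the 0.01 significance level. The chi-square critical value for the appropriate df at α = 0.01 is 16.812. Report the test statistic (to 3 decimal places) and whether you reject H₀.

3.602; do not reject

Expected counts E_i = n·p_i: 60×0.17 = 10.2, 60×0.14 = 8.4, 60×0.14 = 8.4, 60×0.11 = 6.6, 60×0.15 = 9, 60×0.17 = 10.2, 60×0.12 = 7.2.
cat         O        E   (O−E)²/E
Mon         6     10.2     1.7294
Tue         8      8.4     0.0190
Wed         7      8.4     0.2333
Thu         8      6.6     0.2970
Fri        12        9     1.0000
Sat        12     10.2     0.3176
Sun         7      7.2     0.0056
Sum = 3.602
df = 6. Since 3.602 < 16.812, we do not reject H₀.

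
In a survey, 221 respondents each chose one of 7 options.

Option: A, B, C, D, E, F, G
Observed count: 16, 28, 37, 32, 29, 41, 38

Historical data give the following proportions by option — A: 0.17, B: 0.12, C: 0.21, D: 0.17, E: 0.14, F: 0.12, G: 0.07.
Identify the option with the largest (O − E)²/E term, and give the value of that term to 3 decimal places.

G, 32.812

Expected counts E_i = n·p_i: 221×0.17 = 37.57, 221×0.12 = 26.52, 221×0.21 = 46.41, 221×0.17 = 37.57, 221×0.14 = 30.94, 221×0.12 = 26.52, 221×0.07 = 15.47.
χ² = (16−37.57)²/37.57 + (28−26.52)²/26.52 + (37−46.41)²/46.41 + (32−37.57)²/37.57 + (29−30.94)²/30.94 + (41−26.52)²/26.52 + (38−15.47)²/15.47
   = 12.3839 + 0.0826 + 1.9080 + 0.8258 + 0.1216 + 7.9061 + 32.8120
The largest term is for G: 32.812.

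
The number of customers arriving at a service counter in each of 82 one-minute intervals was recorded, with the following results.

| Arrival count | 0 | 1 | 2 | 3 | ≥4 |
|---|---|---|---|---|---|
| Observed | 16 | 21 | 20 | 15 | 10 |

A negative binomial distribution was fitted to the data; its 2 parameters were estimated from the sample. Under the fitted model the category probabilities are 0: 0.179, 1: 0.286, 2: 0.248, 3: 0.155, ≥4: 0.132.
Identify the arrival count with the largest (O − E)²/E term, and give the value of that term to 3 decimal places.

Expected counts E_i = n·p_i: 82×0.179 = 14.678, 82×0.286 = 23.452, 82×0.248 = 20.336, 82×0.155 = 12.71, 82×0.132 = 10.824.
χ² = (16−14.678)²/14.678 + (21−23.452)²/23.452 + (20−20.336)²/20.336 + (15−12.71)²/12.71 + (10−10.824)²/10.824
   = 0.1191 + 0.2564 + 0.0056 + 0.4126 + 0.0627
The largest term is for 3: 0.413.

3, 0.413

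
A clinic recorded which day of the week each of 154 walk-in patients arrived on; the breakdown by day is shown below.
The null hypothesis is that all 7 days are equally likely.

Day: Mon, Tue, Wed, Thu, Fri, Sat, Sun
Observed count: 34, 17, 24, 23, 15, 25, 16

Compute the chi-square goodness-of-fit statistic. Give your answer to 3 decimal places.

Under H₀ each category has probability 1/7, so each expected count is 154/7 = 22.
χ² = (34−22)²/22 + (17−22)²/22 + (24−22)²/22 + (23−22)²/22 + (15−22)²/22 + (25−22)²/22 + (16−22)²/22
   = 6.5455 + 1.1364 + 0.1818 + 0.0455 + 2.2273 + 0.4091 + 1.6364
Sum = 12.182

12.182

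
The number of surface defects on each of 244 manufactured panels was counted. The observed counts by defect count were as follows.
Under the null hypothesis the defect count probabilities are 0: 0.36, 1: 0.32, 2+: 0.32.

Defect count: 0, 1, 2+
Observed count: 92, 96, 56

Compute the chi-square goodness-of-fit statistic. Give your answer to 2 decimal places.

10.55

Expected counts E_i = n·p_i: 244×0.36 = 87.84, 244×0.32 = 78.08, 244×0.32 = 78.08.
0: (92 − 87.84)²/87.84 = 17.3056/87.84 = 0.197
1: (96 − 78.08)²/78.08 = 321.1264/78.08 = 4.113
2+: (56 − 78.08)²/78.08 = 487.5264/78.08 = 6.244
Sum = 10.55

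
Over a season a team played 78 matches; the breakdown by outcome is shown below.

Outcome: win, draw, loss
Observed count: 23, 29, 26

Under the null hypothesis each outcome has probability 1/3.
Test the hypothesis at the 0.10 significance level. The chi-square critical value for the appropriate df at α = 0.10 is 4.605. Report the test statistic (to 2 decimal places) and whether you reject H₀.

Expected count for each of the 3 categories: 78/3 = 26.
cat         O        E   (O−E)²/E
win        23       26      0.346
draw       29       26      0.346
loss       26       26      0.000
Sum = 0.69
df = 2. Since 0.69 < 4.605, we do not reject H₀.

0.69; do not reject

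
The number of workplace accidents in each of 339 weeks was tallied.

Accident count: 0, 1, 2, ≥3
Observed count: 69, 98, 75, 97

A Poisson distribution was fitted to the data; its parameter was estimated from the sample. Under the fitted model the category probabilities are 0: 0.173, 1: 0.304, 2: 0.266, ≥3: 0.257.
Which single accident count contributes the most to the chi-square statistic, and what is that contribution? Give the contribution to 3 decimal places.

2, 2.553

Expected counts E_i = n·p_i: 339×0.173 = 58.647, 339×0.304 = 103.056, 339×0.266 = 90.174, 339×0.257 = 87.123.
cat         O        E   (O−E)²/E
0          69   58.647     1.8276
1          98  103.056     0.2481
2          75   90.174     2.5534
≥3         97   87.123     1.1197
The largest term is for 2: 2.553.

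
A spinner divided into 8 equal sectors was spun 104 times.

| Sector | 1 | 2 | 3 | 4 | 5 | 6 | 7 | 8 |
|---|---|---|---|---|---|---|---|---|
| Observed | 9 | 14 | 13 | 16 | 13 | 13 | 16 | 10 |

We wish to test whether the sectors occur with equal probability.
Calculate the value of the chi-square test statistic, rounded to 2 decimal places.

Under H₀ each category has probability 1/8, so each expected count is 104/8 = 13.
1: (9 − 13)²/13 = 16/13 = 1.231
2: (14 − 13)²/13 = 1/13 = 0.077
3: (13 − 13)²/13 = 0/13 = 0.000
4: (16 − 13)²/13 = 9/13 = 0.692
5: (13 − 13)²/13 = 0/13 = 0.000
6: (13 − 13)²/13 = 0/13 = 0.000
7: (16 − 13)²/13 = 9/13 = 0.692
8: (10 − 13)²/13 = 9/13 = 0.692
Sum = 3.38

3.38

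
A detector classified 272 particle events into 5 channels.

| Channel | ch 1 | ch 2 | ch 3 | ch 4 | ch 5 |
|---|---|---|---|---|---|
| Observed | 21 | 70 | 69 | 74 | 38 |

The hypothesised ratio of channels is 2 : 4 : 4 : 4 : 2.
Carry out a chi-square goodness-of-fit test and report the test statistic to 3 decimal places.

6.044

Ratio total = 16. Expected counts: 272×2/16 = 34, 272×4/16 = 68, 272×4/16 = 68, 272×4/16 = 68, 272×2/16 = 34.
χ² = (21−34)²/34 + (70−68)²/68 + (69−68)²/68 + (74−68)²/68 + (38−34)²/34
   = 4.9706 + 0.0588 + 0.0147 + 0.5294 + 0.4706
Sum = 6.044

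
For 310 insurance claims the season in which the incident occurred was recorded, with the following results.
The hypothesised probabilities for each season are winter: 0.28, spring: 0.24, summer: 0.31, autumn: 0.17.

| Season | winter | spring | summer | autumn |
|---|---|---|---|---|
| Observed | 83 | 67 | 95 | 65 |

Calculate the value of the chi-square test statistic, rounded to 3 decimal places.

3.786

Expected counts E_i = n·p_i: 310×0.28 = 86.8, 310×0.24 = 74.4, 310×0.31 = 96.1, 310×0.17 = 52.7.
χ² = (83−86.8)²/86.8 + (67−74.4)²/74.4 + (95−96.1)²/96.1 + (65−52.7)²/52.7
   = 0.1664 + 0.7360 + 0.0126 + 2.8708
Sum = 3.786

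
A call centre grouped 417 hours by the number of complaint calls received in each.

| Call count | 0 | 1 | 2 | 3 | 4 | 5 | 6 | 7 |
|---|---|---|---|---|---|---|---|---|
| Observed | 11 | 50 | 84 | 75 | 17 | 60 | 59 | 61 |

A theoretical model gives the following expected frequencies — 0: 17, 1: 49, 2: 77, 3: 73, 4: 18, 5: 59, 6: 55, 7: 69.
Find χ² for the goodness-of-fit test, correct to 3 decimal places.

0: (11 − 17)²/17 = 36/17 = 2.1176
1: (50 − 49)²/49 = 1/49 = 0.0204
2: (84 − 77)²/77 = 49/77 = 0.6364
3: (75 − 73)²/73 = 4/73 = 0.0548
4: (17 − 18)²/18 = 1/18 = 0.0556
5: (60 − 59)²/59 = 1/59 = 0.0169
6: (59 − 55)²/55 = 16/55 = 0.2909
7: (61 − 69)²/69 = 64/69 = 0.9275
Sum = 4.120

4.120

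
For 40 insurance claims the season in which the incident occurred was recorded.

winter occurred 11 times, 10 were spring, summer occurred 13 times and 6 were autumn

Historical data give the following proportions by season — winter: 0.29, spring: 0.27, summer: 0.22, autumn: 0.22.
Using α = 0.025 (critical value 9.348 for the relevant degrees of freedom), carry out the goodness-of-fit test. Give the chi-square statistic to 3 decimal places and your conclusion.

2.986; do not reject

Expected counts E_i = n·p_i: 40×0.29 = 11.6, 40×0.27 = 10.8, 40×0.22 = 8.8, 40×0.22 = 8.8.
cat         O        E   (O−E)²/E
winter     11     11.6     0.0310
spring     10     10.8     0.0593
summer     13      8.8     2.0045
autumn      6      8.8     0.8909
Sum = 2.986
df = 3. Since 2.986 < 9.348, we do not reject H₀.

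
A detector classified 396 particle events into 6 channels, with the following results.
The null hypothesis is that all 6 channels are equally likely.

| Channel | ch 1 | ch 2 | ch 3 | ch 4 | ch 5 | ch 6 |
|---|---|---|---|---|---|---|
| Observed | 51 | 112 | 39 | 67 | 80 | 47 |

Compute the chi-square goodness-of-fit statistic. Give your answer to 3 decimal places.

54.970

Under H₀ each category has probability 1/6, so each expected count is 396/6 = 66.
cat         O        E   (O−E)²/E
ch 1       51       66     3.4091
ch 2      112       66    32.0606
ch 3       39       66    11.0455
ch 4       67       66     0.0152
ch 5       80       66     2.9697
ch 6       47       66     5.4697
Sum = 54.970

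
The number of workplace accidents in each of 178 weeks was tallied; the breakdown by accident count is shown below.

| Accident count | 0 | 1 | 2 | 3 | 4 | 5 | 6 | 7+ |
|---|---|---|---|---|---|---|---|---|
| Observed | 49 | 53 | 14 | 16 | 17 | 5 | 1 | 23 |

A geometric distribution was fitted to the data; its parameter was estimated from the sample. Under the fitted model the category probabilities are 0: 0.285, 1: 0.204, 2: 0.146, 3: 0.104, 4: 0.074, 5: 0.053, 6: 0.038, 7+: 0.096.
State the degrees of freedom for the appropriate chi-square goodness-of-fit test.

There are k = 8 categories and 1 parameter estimated from the data, so df = 8 − 1 − 1 = 6.

6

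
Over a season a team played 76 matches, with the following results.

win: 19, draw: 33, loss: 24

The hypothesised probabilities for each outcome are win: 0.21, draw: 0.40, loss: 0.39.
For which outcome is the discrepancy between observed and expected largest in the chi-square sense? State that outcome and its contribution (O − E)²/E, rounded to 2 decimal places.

loss, 1.07

Expected counts E_i = n·p_i: 76×0.21 = 15.96, 76×0.40 = 30.4, 76×0.39 = 29.64.
χ² = (19−15.96)²/15.96 + (33−30.4)²/30.4 + (24−29.64)²/29.64
   = 0.579 + 0.222 + 1.073
The largest term is for loss: 1.07.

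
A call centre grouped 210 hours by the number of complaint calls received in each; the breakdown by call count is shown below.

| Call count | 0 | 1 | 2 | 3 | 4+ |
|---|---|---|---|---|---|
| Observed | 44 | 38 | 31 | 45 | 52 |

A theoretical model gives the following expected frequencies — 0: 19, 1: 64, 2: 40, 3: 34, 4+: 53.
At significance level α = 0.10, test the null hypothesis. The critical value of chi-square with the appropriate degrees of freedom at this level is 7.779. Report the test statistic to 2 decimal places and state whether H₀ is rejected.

cat         O        E   (O−E)²/E
0          44       19     32.895
1          38       64     10.563
2          31       40      2.025
3          45       34      3.559
4+         52       53      0.019
Sum = 49.06
df = 4. Since 49.06 > 7.779, we reject H₀.

49.06; reject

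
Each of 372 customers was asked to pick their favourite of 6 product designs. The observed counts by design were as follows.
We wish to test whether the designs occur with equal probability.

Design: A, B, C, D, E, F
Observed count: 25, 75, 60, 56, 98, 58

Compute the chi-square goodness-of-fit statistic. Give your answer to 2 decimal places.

46.61

Under H₀ each category has probability 1/6, so each expected count is 372/6 = 62.
χ² = (25−62)²/62 + (75−62)²/62 + (60−62)²/62 + (56−62)²/62 + (98−62)²/62 + (58−62)²/62
   = 22.081 + 2.726 + 0.065 + 0.581 + 20.903 + 0.258
Sum = 46.61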